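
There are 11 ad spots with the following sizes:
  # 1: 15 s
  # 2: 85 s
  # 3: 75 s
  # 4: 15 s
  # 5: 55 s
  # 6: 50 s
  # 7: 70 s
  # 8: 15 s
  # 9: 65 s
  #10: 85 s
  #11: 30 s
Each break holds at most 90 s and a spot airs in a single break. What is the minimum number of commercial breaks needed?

Total = 85 + 85 + 75 + 70 + 65 + 55 + 50 + 30 + 15 + 15 + 15 = 560 s.
Lower bound: ⌈560/90⌉ = 7 commercial breaks.
A packing using 7 commercial breaks:
  break 1: 85 = 85
  break 2: 85 = 85
  break 3: 75 + 15 = 90
  break 4: 70 + 15 = 85
  break 5: 65 + 15 = 80
  break 6: 55 + 30 = 85
  break 7: 50 = 50
This matches the lower bound, so 7 is optimal.

7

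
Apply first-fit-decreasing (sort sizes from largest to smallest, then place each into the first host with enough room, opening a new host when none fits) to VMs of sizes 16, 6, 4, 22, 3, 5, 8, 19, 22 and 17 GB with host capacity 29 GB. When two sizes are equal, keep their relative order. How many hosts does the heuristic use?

Sorted descending: 22, 22, 19, 17, 16, 8, 6, 5, 4, 3.
  22 → host 1 (new)  [load 22/29]
  22 → host 2 (new)  [load 22/29]
  19 → host 3 (new)  [load 19/29]
  17 → host 4 (new)  [load 17/29]
  16 → host 5 (new)  [load 16/29]
  8 → host 3  [load 27/29]
  6 → host 1  [load 28/29]
  5 → host 2  [load 27/29]
  4 → host 4  [load 21/29]
  3 → host 4  [load 24/29]
5 hosts opened.

5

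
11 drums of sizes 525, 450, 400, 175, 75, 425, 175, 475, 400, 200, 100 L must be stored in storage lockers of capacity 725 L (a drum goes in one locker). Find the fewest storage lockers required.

6

Total = 525 + 475 + 450 + 425 + 400 + 400 + 200 + 175 + 175 + 100 + 75 = 3400 L.
Lower bound: ⌈3400/725⌉ = 5 storage lockers.
Also, 6 drums each exceed 725/2 L, and no two of those can share a locker, so at least 6 storage lockers are needed.
A packing using 6 storage lockers:
  locker 1: 525 + 200 = 725
  locker 2: 475 + 175 + 75 = 725
  locker 3: 450 + 175 + 100 = 725
  locker 4: 425 = 425
  locker 5: 400 = 400
  locker 6: 400 = 400
This matches the lower bound, so 6 is optimal.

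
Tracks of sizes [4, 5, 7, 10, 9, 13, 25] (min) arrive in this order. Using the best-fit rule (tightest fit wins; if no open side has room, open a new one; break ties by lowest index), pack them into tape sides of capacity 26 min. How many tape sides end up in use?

3

  4 → side 1 (new)  [load 4/26]
  5 → side 1  [load 9/26]
  7 → side 1  [load 16/26]
  10 → side 1  [load 26/26]
  9 → side 2 (new)  [load 9/26]
  13 → side 2  [load 22/26]
  25 → side 3 (new)  [load 25/26]
3 tape sides opened.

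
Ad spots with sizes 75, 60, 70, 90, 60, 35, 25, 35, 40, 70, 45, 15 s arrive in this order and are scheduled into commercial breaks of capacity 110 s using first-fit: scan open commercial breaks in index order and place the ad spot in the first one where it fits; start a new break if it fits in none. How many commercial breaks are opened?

  75 → break 1 (new)  [load 75/110]
  60 → break 2 (new)  [load 60/110]
  70 → break 3 (new)  [load 70/110]
  90 → break 4 (new)  [load 90/110]
  60 → break 5 (new)  [load 60/110]
  35 → break 1  [load 110/110]
  25 → break 2  [load 85/110]
  35 → break 3  [load 105/110]
  40 → break 5  [load 100/110]
  70 → break 6 (new)  [load 70/110]
  45 → break 7 (new)  [load 45/110]
  15 → break 2  [load 100/110]
7 commercial breaks opened.

7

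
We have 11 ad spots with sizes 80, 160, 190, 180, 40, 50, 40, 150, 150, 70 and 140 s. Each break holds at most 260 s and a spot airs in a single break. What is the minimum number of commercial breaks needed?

6

Total = 190 + 180 + 160 + 150 + 150 + 140 + 80 + 70 + 50 + 40 + 40 = 1250 s.
Lower bound: ⌈1250/260⌉ = 5 commercial breaks.
Also, 6 ad spots each exceed 130 s, and no two of those can share a break, so at least 6 commercial breaks are needed.
A packing using 6 commercial breaks:
  break 1: 190 + 70 = 260
  break 2: 180 + 80 = 260
  break 3: 160 + 50 + 40 = 250
  break 4: 150 + 40 = 190
  break 5: 150 = 150
  break 6: 140 = 140
This matches the lower bound, so 6 is optimal.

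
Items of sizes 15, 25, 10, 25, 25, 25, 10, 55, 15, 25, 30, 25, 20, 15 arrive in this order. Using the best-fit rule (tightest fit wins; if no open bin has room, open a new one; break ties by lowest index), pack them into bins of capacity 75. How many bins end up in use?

5

  15 → bin 1 (new)  [load 15/75]
  25 → bin 1  [load 40/75]
  10 → bin 1  [load 50/75]
  25 → bin 1  [load 75/75]
  25 → bin 2 (new)  [load 25/75]
  25 → bin 2  [load 50/75]
  10 → bin 2  [load 60/75]
  55 → bin 3 (new)  [load 55/75]
  15 → bin 2  [load 75/75]
  25 → bin 4 (new)  [load 25/75]
  30 → bin 4  [load 55/75]
  25 → bin 5 (new)  [load 25/75]
  20 → bin 3  [load 75/75]
  15 → bin 4  [load 70/75]
5 bins opened.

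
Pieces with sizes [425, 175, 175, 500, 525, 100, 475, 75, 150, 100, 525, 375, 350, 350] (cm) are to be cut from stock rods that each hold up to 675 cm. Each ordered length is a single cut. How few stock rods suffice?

8

Total = 525 + 525 + 500 + 475 + 425 + 375 + 350 + 350 + 175 + 175 + 150 + 100 + 100 + 75 = 4300 cm.
Lower bound: ⌈4300/675⌉ = 7 stock rods.
Also, 8 pieces each exceed 675/2 cm, and no two of those can share a stock rod, so at least 8 stock rods are needed.
A packing using 8 stock rods:
  stock rod 1: 525 + 150 = 675
  stock rod 2: 525 + 100 = 625
  stock rod 3: 500 + 175 = 675
  stock rod 4: 475 + 175 = 650
  stock rod 5: 425 + 100 + 75 = 600
  stock rod 6: 375 = 375
  stock rod 7: 350 = 350
  stock rod 8: 350 = 350
This matches the lower bound, so 8 is optimal.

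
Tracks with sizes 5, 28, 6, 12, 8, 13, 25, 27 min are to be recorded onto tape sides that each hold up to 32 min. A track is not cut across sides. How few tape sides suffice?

5

Total = 28 + 27 + 25 + 13 + 12 + 8 + 6 + 5 = 124 min.
Lower bound: ⌈124/32⌉ = 4 tape sides.
A packing using 5 tape sides:
  side 1: 28 = 28
  side 2: 27 + 5 = 32
  side 3: 25 + 6 = 31
  side 4: 13 + 12 = 25
  side 5: 8 = 8
No arrangement into 4 tape sides stays within capacity, so 5 is optimal.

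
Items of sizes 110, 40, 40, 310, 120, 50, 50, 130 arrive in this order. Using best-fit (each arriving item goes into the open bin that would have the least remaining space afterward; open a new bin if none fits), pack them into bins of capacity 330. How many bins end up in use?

3

  110 → bin 1 (new)  [load 110/330]
  40 → bin 1  [load 150/330]
  40 → bin 1  [load 190/330]
  310 → bin 2 (new)  [load 310/330]
  120 → bin 1  [load 310/330]
  50 → bin 3 (new)  [load 50/330]
  50 → bin 3  [load 100/330]
  130 → bin 3  [load 230/330]
3 bins opened.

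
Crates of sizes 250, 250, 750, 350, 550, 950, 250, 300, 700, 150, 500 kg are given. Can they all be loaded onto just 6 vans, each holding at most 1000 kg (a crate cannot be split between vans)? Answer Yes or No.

A valid assignment using 6 vans:
  van 1: 950 = 950
  van 2: 750 + 250 = 1000
  van 3: 700 + 300 = 1000
  van 4: 550 + 350 = 900
  van 5: 500 + 250 + 250 = 1000
  van 6: 150 = 150
Every load is within 1000 kg, so 6 vans suffice.

Yes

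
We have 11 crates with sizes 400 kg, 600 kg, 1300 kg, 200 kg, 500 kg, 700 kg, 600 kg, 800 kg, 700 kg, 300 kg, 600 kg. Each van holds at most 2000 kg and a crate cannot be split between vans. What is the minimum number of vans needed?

Total = 1300 + 800 + 700 + 700 + 600 + 600 + 600 + 500 + 400 + 300 + 200 = 6700 kg.
Lower bound: ⌈6700/2000⌉ = 4 vans.
A packing using 4 vans:
  van 1: 1300 + 700 = 2000
  van 2: 800 + 700 + 500 = 2000
  van 3: 600 + 600 + 600 + 200 = 2000
  van 4: 400 + 300 = 700
This matches the lower bound, so 4 is optimal.

4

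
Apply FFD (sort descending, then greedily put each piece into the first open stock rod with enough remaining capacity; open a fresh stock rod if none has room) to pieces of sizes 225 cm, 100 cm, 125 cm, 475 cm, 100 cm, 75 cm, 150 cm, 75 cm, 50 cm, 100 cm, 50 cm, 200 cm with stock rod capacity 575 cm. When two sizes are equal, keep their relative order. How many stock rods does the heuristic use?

3

Sorted descending: 475, 225, 200, 150, 125, 100, 100, 100, 75, 75, 50, 50.
  475 → stock rod 1 (new)  [load 475/575]
  225 → stock rod 2 (new)  [load 225/575]
  200 → stock rod 2  [load 425/575]
  150 → stock rod 2  [load 575/575]
  125 → stock rod 3 (new)  [load 125/575]
  100 → stock rod 1  [load 575/575]
  100 → stock rod 3  [load 225/575]
  100 → stock rod 3  [load 325/575]
  75 → stock rod 3  [load 400/575]
  75 → stock rod 3  [load 475/575]
  50 → stock rod 3  [load 525/575]
  50 → stock rod 3  [load 575/575]
3 stock rods opened.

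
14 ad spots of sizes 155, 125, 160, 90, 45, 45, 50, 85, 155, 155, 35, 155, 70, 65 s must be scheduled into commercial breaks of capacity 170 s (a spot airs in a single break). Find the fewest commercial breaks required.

9

Total = 160 + 155 + 155 + 155 + 155 + 125 + 90 + 85 + 70 + 65 + 50 + 45 + 45 + 35 = 1390 s.
Lower bound: ⌈1390/170⌉ = 9 commercial breaks.
A packing using 9 commercial breaks:
  break 1: 160 = 160
  break 2: 155 = 155
  break 3: 155 = 155
  break 4: 155 = 155
  break 5: 155 = 155
  break 6: 125 + 45 = 170
  break 7: 90 + 70 = 160
  break 8: 85 + 65 = 150
  break 9: 50 + 45 + 35 = 130
This matches the lower bound, so 9 is optimal.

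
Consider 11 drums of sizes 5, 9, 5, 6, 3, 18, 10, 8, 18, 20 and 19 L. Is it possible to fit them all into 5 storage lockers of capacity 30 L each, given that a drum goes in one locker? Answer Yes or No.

A valid assignment using 5 storage lockers:
  locker 1: 20 + 10 = 30
  locker 2: 19 + 9 = 28
  locker 3: 18 + 8 + 3 = 29
  locker 4: 18 + 6 + 5 = 29
  locker 5: 5 = 5
Every load is within 30 L, so 5 storage lockers suffice.

Yes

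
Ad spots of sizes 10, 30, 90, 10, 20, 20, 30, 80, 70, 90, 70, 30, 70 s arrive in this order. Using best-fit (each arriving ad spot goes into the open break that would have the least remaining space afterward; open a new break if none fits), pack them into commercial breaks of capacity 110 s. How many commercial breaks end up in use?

  10 → break 1 (new)  [load 10/110]
  30 → break 1  [load 40/110]
  90 → break 2 (new)  [load 90/110]
  10 → break 2  [load 100/110]
  20 → break 1  [load 60/110]
  20 → break 1  [load 80/110]
  30 → break 1  [load 110/110]
  80 → break 3 (new)  [load 80/110]
  70 → break 4 (new)  [load 70/110]
  90 → break 5 (new)  [load 90/110]
  70 → break 6 (new)  [load 70/110]
  30 → break 3  [load 110/110]
  70 → break 7 (new)  [load 70/110]
7 commercial breaks opened.

7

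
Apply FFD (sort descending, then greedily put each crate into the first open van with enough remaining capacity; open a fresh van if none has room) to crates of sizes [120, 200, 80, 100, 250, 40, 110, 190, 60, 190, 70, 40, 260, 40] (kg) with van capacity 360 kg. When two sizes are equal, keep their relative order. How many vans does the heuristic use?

Sorted descending: 260, 250, 200, 190, 190, 120, 110, 100, 80, 70, 60, 40, 40, 40.
  260 → van 1 (new)  [load 260/360]
  250 → van 2 (new)  [load 250/360]
  200 → van 3 (new)  [load 200/360]
  190 → van 4 (new)  [load 190/360]
  190 → van 5 (new)  [load 190/360]
  120 → van 3  [load 320/360]
  110 → van 2  [load 360/360]
  100 → van 1  [load 360/360]
  80 → van 4  [load 270/360]
  70 → van 4  [load 340/360]
  60 → van 5  [load 250/360]
  40 → van 3  [load 360/360]
  40 → van 5  [load 290/360]
  40 → van 5  [load 330/360]
5 vans opened.

5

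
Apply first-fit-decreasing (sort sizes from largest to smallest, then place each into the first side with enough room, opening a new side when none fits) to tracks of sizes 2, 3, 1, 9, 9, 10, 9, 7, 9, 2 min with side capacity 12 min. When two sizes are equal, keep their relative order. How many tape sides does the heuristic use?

6

Sorted descending: 10, 9, 9, 9, 9, 7, 3, 2, 2, 1.
  10 → side 1 (new)  [load 10/12]
  9 → side 2 (new)  [load 9/12]
  9 → side 3 (new)  [load 9/12]
  9 → side 4 (new)  [load 9/12]
  9 → side 5 (new)  [load 9/12]
  7 → side 6 (new)  [load 7/12]
  3 → side 2  [load 12/12]
  2 → side 1  [load 12/12]
  2 → side 3  [load 11/12]
  1 → side 3  [load 12/12]
6 tape sides opened.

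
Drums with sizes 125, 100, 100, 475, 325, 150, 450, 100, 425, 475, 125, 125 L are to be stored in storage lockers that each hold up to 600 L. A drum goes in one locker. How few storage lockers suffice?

6

Total = 475 + 475 + 450 + 425 + 325 + 150 + 125 + 125 + 125 + 100 + 100 + 100 = 2975 L.
Lower bound: ⌈2975/600⌉ = 5 storage lockers.
A packing using 6 storage lockers:
  locker 1: 475 + 125 = 600
  locker 2: 475 + 125 = 600
  locker 3: 450 + 150 = 600
  locker 4: 425 + 125 = 550
  locker 5: 325 + 100 + 100 = 525
  locker 6: 100 = 100
No arrangement into 5 storage lockers stays within capacity, so 6 is optimal.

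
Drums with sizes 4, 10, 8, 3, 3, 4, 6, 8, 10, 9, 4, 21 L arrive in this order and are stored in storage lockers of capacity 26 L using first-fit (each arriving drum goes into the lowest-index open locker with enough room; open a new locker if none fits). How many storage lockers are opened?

  4 → locker 1 (new)  [load 4/26]
  10 → locker 1  [load 14/26]
  8 → locker 1  [load 22/26]
  3 → locker 1  [load 25/26]
  3 → locker 2 (new)  [load 3/26]
  4 → locker 2  [load 7/26]
  6 → locker 2  [load 13/26]
  8 → locker 2  [load 21/26]
  10 → locker 3 (new)  [load 10/26]
  9 → locker 3  [load 19/26]
  4 → locker 2  [load 25/26]
  21 → locker 4 (new)  [load 21/26]
4 storage lockers opened.

4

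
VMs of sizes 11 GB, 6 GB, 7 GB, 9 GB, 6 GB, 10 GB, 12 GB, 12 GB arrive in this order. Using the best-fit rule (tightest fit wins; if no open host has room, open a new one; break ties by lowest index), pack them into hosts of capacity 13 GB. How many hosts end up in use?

7

  11 → host 1 (new)  [load 11/13]
  6 → host 2 (new)  [load 6/13]
  7 → host 2  [load 13/13]
  9 → host 3 (new)  [load 9/13]
  6 → host 4 (new)  [load 6/13]
  10 → host 5 (new)  [load 10/13]
  12 → host 6 (new)  [load 12/13]
  12 → host 7 (new)  [load 12/13]
7 hosts opened.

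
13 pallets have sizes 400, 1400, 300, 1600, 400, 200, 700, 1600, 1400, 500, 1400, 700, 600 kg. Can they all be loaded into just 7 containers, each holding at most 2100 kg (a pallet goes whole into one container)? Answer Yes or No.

A valid assignment using 6 containers:
  container 1: 1600 + 500 = 2100
  container 2: 1600 + 400 = 2000
  container 3: 1400 + 700 = 2100
  container 4: 1400 + 700 = 2100
  container 5: 1400 + 600 = 2000
  container 6: 400 + 300 + 200 = 900
That uses only 6 ≤ 7, so 7 containers are enough.

Yes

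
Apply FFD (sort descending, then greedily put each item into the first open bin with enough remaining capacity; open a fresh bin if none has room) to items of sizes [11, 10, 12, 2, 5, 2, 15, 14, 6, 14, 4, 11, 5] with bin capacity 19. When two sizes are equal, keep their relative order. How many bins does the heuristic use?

7

Sorted descending: 15, 14, 14, 12, 11, 11, 10, 6, 5, 5, 4, 2, 2.
  15 → bin 1 (new)  [load 15/19]
  14 → bin 2 (new)  [load 14/19]
  14 → bin 3 (new)  [load 14/19]
  12 → bin 4 (new)  [load 12/19]
  11 → bin 5 (new)  [load 11/19]
  11 → bin 6 (new)  [load 11/19]
  10 → bin 7 (new)  [load 10/19]
  6 → bin 4  [load 18/19]
  5 → bin 2  [load 19/19]
  5 → bin 3  [load 19/19]
  4 → bin 1  [load 19/19]
  2 → bin 5  [load 13/19]
  2 → bin 5  [load 15/19]
7 bins opened.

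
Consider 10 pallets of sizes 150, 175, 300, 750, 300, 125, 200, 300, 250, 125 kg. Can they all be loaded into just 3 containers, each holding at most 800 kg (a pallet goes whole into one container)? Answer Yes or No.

No

Total = 2675 kg; ⌈2675/800⌉ = 4.
At least 4 containers are required, but only 3 are allowed.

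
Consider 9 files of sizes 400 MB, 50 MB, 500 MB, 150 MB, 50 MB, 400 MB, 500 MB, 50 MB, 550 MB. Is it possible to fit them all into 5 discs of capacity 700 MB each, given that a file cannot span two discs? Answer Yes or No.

Yes

A valid assignment using 5 discs:
  disc 1: 550 + 150 = 700
  disc 2: 500 + 50 + 50 + 50 = 650
  disc 3: 500 = 500
  disc 4: 400 = 400
  disc 5: 400 = 400
Every load is within 700 MB, so 5 discs suffice.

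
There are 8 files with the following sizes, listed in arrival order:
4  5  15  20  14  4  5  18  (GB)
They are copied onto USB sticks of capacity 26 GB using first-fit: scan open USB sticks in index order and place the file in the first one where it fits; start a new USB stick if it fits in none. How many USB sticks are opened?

  4 → USB stick 1 (new)  [load 4/26]
  5 → USB stick 1  [load 9/26]
  15 → USB stick 1  [load 24/26]
  20 → USB stick 2 (new)  [load 20/26]
  14 → USB stick 3 (new)  [load 14/26]
  4 → USB stick 2  [load 24/26]
  5 → USB stick 3  [load 19/26]
  18 → USB stick 4 (new)  [load 18/26]
4 USB sticks opened.

4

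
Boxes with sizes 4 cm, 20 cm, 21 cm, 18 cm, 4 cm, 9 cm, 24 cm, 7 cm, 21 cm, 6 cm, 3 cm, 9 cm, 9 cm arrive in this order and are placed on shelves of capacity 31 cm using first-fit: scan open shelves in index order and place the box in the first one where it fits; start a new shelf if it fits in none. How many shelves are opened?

6

  4 → shelf 1 (new)  [load 4/31]
  20 → shelf 1  [load 24/31]
  21 → shelf 2 (new)  [load 21/31]
  18 → shelf 3 (new)  [load 18/31]
  4 → shelf 1  [load 28/31]
  9 → shelf 2  [load 30/31]
  24 → shelf 4 (new)  [load 24/31]
  7 → shelf 3  [load 25/31]
  21 → shelf 5 (new)  [load 21/31]
  6 → shelf 3  [load 31/31]
  3 → shelf 1  [load 31/31]
  9 → shelf 5  [load 30/31]
  9 → shelf 6 (new)  [load 9/31]
6 shelves opened.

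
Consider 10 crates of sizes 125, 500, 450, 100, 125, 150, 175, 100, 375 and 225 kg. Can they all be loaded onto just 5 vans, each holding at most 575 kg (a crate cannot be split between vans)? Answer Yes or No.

Yes

A valid assignment using 5 vans:
  van 1: 500 = 500
  van 2: 450 + 125 = 575
  van 3: 375 + 175 = 550
  van 4: 225 + 150 + 125 = 500
  van 5: 100 + 100 = 200
Every load is within 575 kg, so 5 vans suffice.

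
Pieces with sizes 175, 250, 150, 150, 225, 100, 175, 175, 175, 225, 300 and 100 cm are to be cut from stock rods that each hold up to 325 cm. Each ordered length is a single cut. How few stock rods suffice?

Total = 300 + 250 + 225 + 225 + 175 + 175 + 175 + 175 + 150 + 150 + 100 + 100 = 2200 cm.
Lower bound: ⌈2200/325⌉ = 7 stock rods.
Also, 8 pieces each exceed 325/2 cm, and no two of those can share a stock rod, so at least 8 stock rods are needed.
A packing using 8 stock rods:
  stock rod 1: 300 = 300
  stock rod 2: 250 = 250
  stock rod 3: 225 + 100 = 325
  stock rod 4: 225 + 100 = 325
  stock rod 5: 175 + 150 = 325
  stock rod 6: 175 + 150 = 325
  stock rod 7: 175 = 175
  stock rod 8: 175 = 175
This matches the lower bound, so 8 is optimal.

8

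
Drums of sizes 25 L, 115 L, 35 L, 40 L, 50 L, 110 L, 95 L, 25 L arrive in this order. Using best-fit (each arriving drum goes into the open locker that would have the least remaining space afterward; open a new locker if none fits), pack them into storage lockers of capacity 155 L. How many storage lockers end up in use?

  25 → locker 1 (new)  [load 25/155]
  115 → locker 1  [load 140/155]
  35 → locker 2 (new)  [load 35/155]
  40 → locker 2  [load 75/155]
  50 → locker 2  [load 125/155]
  110 → locker 3 (new)  [load 110/155]
  95 → locker 4 (new)  [load 95/155]
  25 → locker 2  [load 150/155]
4 storage lockers opened.

4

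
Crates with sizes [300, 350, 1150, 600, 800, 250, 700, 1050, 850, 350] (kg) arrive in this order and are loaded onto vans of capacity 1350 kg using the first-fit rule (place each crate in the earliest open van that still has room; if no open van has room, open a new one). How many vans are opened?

  300 → van 1 (new)  [load 300/1350]
  350 → van 1  [load 650/1350]
  1150 → van 2 (new)  [load 1150/1350]
  600 → van 1  [load 1250/1350]
  800 → van 3 (new)  [load 800/1350]
  250 → van 3  [load 1050/1350]
  700 → van 4 (new)  [load 700/1350]
  1050 → van 5 (new)  [load 1050/1350]
  850 → van 6 (new)  [load 850/1350]
  350 → van 4  [load 1050/1350]
6 vans opened.

6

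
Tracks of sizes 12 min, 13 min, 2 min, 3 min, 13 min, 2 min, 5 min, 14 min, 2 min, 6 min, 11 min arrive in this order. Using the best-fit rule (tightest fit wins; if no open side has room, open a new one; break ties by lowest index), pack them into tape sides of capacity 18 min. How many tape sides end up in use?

5

  12 → side 1 (new)  [load 12/18]
  13 → side 2 (new)  [load 13/18]
  2 → side 2  [load 15/18]
  3 → side 2  [load 18/18]
  13 → side 3 (new)  [load 13/18]
  2 → side 3  [load 15/18]
  5 → side 1  [load 17/18]
  14 → side 4 (new)  [load 14/18]
  2 → side 3  [load 17/18]
  6 → side 5 (new)  [load 6/18]
  11 → side 5  [load 17/18]
5 tape sides opened.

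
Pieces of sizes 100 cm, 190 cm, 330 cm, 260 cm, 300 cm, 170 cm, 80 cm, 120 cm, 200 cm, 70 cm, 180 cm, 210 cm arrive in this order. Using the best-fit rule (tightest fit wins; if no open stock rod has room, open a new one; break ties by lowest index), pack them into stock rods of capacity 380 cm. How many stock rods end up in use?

7

  100 → stock rod 1 (new)  [load 100/380]
  190 → stock rod 1  [load 290/380]
  330 → stock rod 2 (new)  [load 330/380]
  260 → stock rod 3 (new)  [load 260/380]
  300 → stock rod 4 (new)  [load 300/380]
  170 → stock rod 5 (new)  [load 170/380]
  80 → stock rod 4  [load 380/380]
  120 → stock rod 3  [load 380/380]
  200 → stock rod 5  [load 370/380]
  70 → stock rod 1  [load 360/380]
  180 → stock rod 6 (new)  [load 180/380]
  210 → stock rod 7 (new)  [load 210/380]
7 stock rods opened.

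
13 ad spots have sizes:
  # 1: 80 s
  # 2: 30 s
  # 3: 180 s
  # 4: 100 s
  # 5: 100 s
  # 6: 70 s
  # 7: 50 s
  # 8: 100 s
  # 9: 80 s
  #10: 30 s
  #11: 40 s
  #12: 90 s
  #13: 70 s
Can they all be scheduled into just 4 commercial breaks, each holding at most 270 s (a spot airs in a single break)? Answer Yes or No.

Yes

A valid assignment using 4 commercial breaks:
  break 1: 180 + 90 = 270
  break 2: 100 + 100 + 70 = 270
  break 3: 100 + 80 + 80 = 260
  break 4: 70 + 50 + 40 + 30 + 30 = 220
Every load is within 270 s, so 4 commercial breaks suffice.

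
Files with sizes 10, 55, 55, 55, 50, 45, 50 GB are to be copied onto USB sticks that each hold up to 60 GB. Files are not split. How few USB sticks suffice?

Total = 55 + 55 + 55 + 50 + 50 + 45 + 10 = 320 GB.
Lower bound: ⌈320/60⌉ = 6 USB sticks.
A packing using 6 USB sticks:
  USB stick 1: 55 = 55
  USB stick 2: 55 = 55
  USB stick 3: 55 = 55
  USB stick 4: 50 + 10 = 60
  USB stick 5: 50 = 50
  USB stick 6: 45 = 45
This matches the lower bound, so 6 is optimal.

6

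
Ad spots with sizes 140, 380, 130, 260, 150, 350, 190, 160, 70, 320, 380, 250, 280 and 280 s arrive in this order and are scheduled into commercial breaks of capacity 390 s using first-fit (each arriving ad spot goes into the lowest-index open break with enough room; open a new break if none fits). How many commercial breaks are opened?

11

  140 → break 1 (new)  [load 140/390]
  380 → break 2 (new)  [load 380/390]
  130 → break 1  [load 270/390]
  260 → break 3 (new)  [load 260/390]
  150 → break 4 (new)  [load 150/390]
  350 → break 5 (new)  [load 350/390]
  190 → break 4  [load 340/390]
  160 → break 6 (new)  [load 160/390]
  70 → break 1  [load 340/390]
  320 → break 7 (new)  [load 320/390]
  380 → break 8 (new)  [load 380/390]
  250 → break 9 (new)  [load 250/390]
  280 → break 10 (new)  [load 280/390]
  280 → break 11 (new)  [load 280/390]
11 commercial breaks opened.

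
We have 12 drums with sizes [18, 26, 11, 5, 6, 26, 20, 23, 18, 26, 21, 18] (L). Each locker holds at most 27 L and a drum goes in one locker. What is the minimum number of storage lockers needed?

10

Total = 26 + 26 + 26 + 23 + 21 + 20 + 18 + 18 + 18 + 11 + 6 + 5 = 218 L.
Lower bound: ⌈218/27⌉ = 9 storage lockers.
A packing using 10 storage lockers:
  locker 1: 26 = 26
  locker 2: 26 = 26
  locker 3: 26 = 26
  locker 4: 23 = 23
  locker 5: 21 + 6 = 27
  locker 6: 20 + 5 = 25
  locker 7: 18 = 18
  locker 8: 18 = 18
  locker 9: 18 = 18
  locker 10: 11 = 11
No arrangement into 9 storage lockers stays within capacity, so 10 is optimal.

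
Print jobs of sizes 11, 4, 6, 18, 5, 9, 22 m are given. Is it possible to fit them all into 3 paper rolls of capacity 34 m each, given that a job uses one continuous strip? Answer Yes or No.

A valid assignment using 3 paper rolls:
  roll 1: 22 + 11 = 33
  roll 2: 18 + 9 + 6 = 33
  roll 3: 5 + 4 = 9
Every load is within 34 m, so 3 paper rolls suffice.

Yes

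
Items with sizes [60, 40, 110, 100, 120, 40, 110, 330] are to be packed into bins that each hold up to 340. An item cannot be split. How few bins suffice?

Total = 330 + 120 + 110 + 110 + 100 + 60 + 40 + 40 = 910.
Lower bound: ⌈910/340⌉ = 3 bins.
A packing using 3 bins:
  bin 1: 330 = 330
  bin 2: 120 + 110 + 110 = 340
  bin 3: 100 + 60 + 40 + 40 = 240
This matches the lower bound, so 3 is optimal.

3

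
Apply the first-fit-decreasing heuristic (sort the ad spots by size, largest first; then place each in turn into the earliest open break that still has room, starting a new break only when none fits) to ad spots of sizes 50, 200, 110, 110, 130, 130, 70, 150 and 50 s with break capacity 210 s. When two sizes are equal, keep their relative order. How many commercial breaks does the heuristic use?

Sorted descending: 200, 150, 130, 130, 110, 110, 70, 50, 50.
  200 → break 1 (new)  [load 200/210]
  150 → break 2 (new)  [load 150/210]
  130 → break 3 (new)  [load 130/210]
  130 → break 4 (new)  [load 130/210]
  110 → break 5 (new)  [load 110/210]
  110 → break 6 (new)  [load 110/210]
  70 → break 3  [load 200/210]
  50 → break 2  [load 200/210]
  50 → break 4  [load 180/210]
6 commercial breaks opened.

6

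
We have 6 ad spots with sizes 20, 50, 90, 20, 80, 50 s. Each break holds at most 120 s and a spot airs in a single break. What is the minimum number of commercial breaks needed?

3

Total = 90 + 80 + 50 + 50 + 20 + 20 = 310 s.
Lower bound: ⌈310/120⌉ = 3 commercial breaks.
A packing using 3 commercial breaks:
  break 1: 90 + 20 = 110
  break 2: 80 + 20 = 100
  break 3: 50 + 50 = 100
This matches the lower bound, so 3 is optimal.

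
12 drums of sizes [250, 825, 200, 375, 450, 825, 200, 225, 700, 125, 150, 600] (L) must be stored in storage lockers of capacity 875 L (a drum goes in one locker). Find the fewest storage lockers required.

Total = 825 + 825 + 700 + 600 + 450 + 375 + 250 + 225 + 200 + 200 + 150 + 125 = 4925 L.
Lower bound: ⌈4925/875⌉ = 6 storage lockers.
A packing using 6 storage lockers:
  locker 1: 825 = 825
  locker 2: 825 = 825
  locker 3: 700 + 150 = 850
  locker 4: 600 + 250 = 850
  locker 5: 450 + 375 = 825
  locker 6: 225 + 200 + 200 + 125 = 750
This matches the lower bound, so 6 is optimal.

6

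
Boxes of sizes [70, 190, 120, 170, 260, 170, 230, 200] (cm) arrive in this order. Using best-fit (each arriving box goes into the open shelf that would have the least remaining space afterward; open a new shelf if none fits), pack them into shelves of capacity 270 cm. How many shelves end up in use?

  70 → shelf 1 (new)  [load 70/270]
  190 → shelf 1  [load 260/270]
  120 → shelf 2 (new)  [load 120/270]
  170 → shelf 3 (new)  [load 170/270]
  260 → shelf 4 (new)  [load 260/270]
  170 → shelf 5 (new)  [load 170/270]
  230 → shelf 6 (new)  [load 230/270]
  200 → shelf 7 (new)  [load 200/270]
7 shelves opened.

7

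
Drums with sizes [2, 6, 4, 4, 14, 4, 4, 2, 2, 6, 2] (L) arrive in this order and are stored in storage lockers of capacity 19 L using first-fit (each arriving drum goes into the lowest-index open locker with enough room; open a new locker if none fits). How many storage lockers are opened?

3

  2 → locker 1 (new)  [load 2/19]
  6 → locker 1  [load 8/19]
  4 → locker 1  [load 12/19]
  4 → locker 1  [load 16/19]
  14 → locker 2 (new)  [load 14/19]
  4 → locker 2  [load 18/19]
  4 → locker 3 (new)  [load 4/19]
  2 → locker 1  [load 18/19]
  2 → locker 3  [load 6/19]
  6 → locker 3  [load 12/19]
  2 → locker 3  [load 14/19]
3 storage lockers opened.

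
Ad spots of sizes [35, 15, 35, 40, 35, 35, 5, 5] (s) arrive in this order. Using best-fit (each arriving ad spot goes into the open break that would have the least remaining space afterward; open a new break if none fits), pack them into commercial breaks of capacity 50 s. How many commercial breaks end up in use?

  35 → break 1 (new)  [load 35/50]
  15 → break 1  [load 50/50]
  35 → break 2 (new)  [load 35/50]
  40 → break 3 (new)  [load 40/50]
  35 → break 4 (new)  [load 35/50]
  35 → break 5 (new)  [load 35/50]
  5 → break 3  [load 45/50]
  5 → break 3  [load 50/50]
5 commercial breaks opened.

5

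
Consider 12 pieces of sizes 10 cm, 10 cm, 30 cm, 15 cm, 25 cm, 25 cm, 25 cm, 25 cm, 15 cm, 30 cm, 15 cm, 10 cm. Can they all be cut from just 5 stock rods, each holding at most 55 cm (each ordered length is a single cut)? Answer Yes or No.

Yes

A valid assignment using 5 stock rods:
  stock rod 1: 30 + 25 = 55
  stock rod 2: 30 + 25 = 55
  stock rod 3: 25 + 25 = 50
  stock rod 4: 15 + 15 + 15 + 10 = 55
  stock rod 5: 10 + 10 = 20
Every load is within 55 cm, so 5 stock rods suffice.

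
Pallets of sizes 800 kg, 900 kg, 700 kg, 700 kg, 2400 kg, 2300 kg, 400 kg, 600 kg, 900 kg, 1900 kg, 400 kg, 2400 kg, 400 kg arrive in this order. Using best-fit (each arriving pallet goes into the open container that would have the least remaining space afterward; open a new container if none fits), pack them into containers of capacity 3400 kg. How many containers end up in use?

5

  800 → container 1 (new)  [load 800/3400]
  900 → container 1  [load 1700/3400]
  700 → container 1  [load 2400/3400]
  700 → container 1  [load 3100/3400]
  2400 → container 2 (new)  [load 2400/3400]
  2300 → container 3 (new)  [load 2300/3400]
  400 → container 2  [load 2800/3400]
  600 → container 2  [load 3400/3400]
  900 → container 3  [load 3200/3400]
  1900 → container 4 (new)  [load 1900/3400]
  400 → container 4  [load 2300/3400]
  2400 → container 5 (new)  [load 2400/3400]
  400 → container 5  [load 2800/3400]
5 containers opened.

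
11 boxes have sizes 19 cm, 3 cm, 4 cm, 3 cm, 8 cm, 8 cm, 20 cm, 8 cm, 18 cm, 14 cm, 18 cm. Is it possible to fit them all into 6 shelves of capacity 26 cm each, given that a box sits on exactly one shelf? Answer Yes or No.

Yes

A valid assignment using 5 shelves:
  shelf 1: 20 + 4 = 24
  shelf 2: 19 + 3 + 3 = 25
  shelf 3: 18 + 8 = 26
  shelf 4: 18 + 8 = 26
  shelf 5: 14 + 8 = 22
That uses only 5 ≤ 6, so 6 shelves are enough.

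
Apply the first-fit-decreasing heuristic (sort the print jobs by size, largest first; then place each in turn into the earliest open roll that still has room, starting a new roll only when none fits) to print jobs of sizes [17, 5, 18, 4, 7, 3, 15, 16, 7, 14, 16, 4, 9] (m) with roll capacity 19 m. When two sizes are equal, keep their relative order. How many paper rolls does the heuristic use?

Sorted descending: 18, 17, 16, 16, 15, 14, 9, 7, 7, 5, 4, 4, 3.
  18 → roll 1 (new)  [load 18/19]
  17 → roll 2 (new)  [load 17/19]
  16 → roll 3 (new)  [load 16/19]
  16 → roll 4 (new)  [load 16/19]
  15 → roll 5 (new)  [load 15/19]
  14 → roll 6 (new)  [load 14/19]
  9 → roll 7 (new)  [load 9/19]
  7 → roll 7  [load 16/19]
  7 → roll 8 (new)  [load 7/19]
  5 → roll 6  [load 19/19]
  4 → roll 5  [load 19/19]
  4 → roll 8  [load 11/19]
  3 → roll 3  [load 19/19]
8 paper rolls opened.

8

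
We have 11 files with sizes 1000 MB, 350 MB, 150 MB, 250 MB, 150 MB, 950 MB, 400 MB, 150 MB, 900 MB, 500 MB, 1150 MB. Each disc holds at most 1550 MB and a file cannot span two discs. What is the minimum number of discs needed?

Total = 1150 + 1000 + 950 + 900 + 500 + 400 + 350 + 250 + 150 + 150 + 150 = 5950 MB.
Lower bound: ⌈5950/1550⌉ = 4 discs.
A packing using 4 discs:
  disc 1: 1150 + 400 = 1550
  disc 2: 1000 + 500 = 1500
  disc 3: 950 + 350 + 250 = 1550
  disc 4: 900 + 150 + 150 + 150 = 1350
This matches the lower bound, so 4 is optimal.

4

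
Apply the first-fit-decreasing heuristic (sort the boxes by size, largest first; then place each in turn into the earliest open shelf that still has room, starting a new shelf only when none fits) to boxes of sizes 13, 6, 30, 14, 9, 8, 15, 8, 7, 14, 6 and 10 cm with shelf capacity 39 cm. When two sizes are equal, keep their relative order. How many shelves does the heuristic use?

Sorted descending: 30, 15, 14, 14, 13, 10, 9, 8, 8, 7, 6, 6.
  30 → shelf 1 (new)  [load 30/39]
  15 → shelf 2 (new)  [load 15/39]
  14 → shelf 2  [load 29/39]
  14 → shelf 3 (new)  [load 14/39]
  13 → shelf 3  [load 27/39]
  10 → shelf 2  [load 39/39]
  9 → shelf 1  [load 39/39]
  8 → shelf 3  [load 35/39]
  8 → shelf 4 (new)  [load 8/39]
  7 → shelf 4  [load 15/39]
  6 → shelf 4  [load 21/39]
  6 → shelf 4  [load 27/39]
4 shelves opened.

4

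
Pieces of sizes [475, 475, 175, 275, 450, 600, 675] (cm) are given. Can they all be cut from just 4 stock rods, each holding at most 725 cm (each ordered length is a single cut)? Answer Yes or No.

Total = 3125 cm; ⌈3125/725⌉ = 5.
At least 5 stock rods are required, but only 4 are allowed.

No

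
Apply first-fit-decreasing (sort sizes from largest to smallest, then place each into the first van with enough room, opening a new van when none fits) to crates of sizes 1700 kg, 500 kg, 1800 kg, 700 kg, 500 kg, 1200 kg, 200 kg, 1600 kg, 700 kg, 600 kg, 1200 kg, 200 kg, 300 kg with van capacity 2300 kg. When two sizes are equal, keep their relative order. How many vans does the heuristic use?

5

Sorted descending: 1800, 1700, 1600, 1200, 1200, 700, 700, 600, 500, 500, 300, 200, 200.
  1800 → van 1 (new)  [load 1800/2300]
  1700 → van 2 (new)  [load 1700/2300]
  1600 → van 3 (new)  [load 1600/2300]
  1200 → van 4 (new)  [load 1200/2300]
  1200 → van 5 (new)  [load 1200/2300]
  700 → van 3  [load 2300/2300]
  700 → van 4  [load 1900/2300]
  600 → van 2  [load 2300/2300]
  500 → van 1  [load 2300/2300]
  500 → van 5  [load 1700/2300]
  300 → van 4  [load 2200/2300]
  200 → van 5  [load 1900/2300]
  200 → van 5  [load 2100/2300]
5 vans opened.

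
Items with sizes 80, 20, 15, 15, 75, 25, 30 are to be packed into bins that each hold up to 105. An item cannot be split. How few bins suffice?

3

Total = 80 + 75 + 30 + 25 + 20 + 15 + 15 = 260.
Lower bound: ⌈260/105⌉ = 3 bins.
A packing using 3 bins:
  bin 1: 80 + 25 = 105
  bin 2: 75 + 30 = 105
  bin 3: 20 + 15 + 15 = 50
This matches the lower bound, so 3 is optimal.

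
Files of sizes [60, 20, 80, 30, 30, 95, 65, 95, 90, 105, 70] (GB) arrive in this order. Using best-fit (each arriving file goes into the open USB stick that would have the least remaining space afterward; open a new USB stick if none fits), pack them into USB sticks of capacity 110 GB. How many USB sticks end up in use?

  60 → USB stick 1 (new)  [load 60/110]
  20 → USB stick 1  [load 80/110]
  80 → USB stick 2 (new)  [load 80/110]
  30 → USB stick 1  [load 110/110]
  30 → USB stick 2  [load 110/110]
  95 → USB stick 3 (new)  [load 95/110]
  65 → USB stick 4 (new)  [load 65/110]
  95 → USB stick 5 (new)  [load 95/110]
  90 → USB stick 6 (new)  [load 90/110]
  105 → USB stick 7 (new)  [load 105/110]
  70 → USB stick 8 (new)  [load 70/110]
8 USB sticks opened.

8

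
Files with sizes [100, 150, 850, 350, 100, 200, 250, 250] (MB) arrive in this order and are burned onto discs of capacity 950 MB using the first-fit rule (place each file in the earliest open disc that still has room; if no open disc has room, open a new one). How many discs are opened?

  100 → disc 1 (new)  [load 100/950]
  150 → disc 1  [load 250/950]
  850 → disc 2 (new)  [load 850/950]
  350 → disc 1  [load 600/950]
  100 → disc 1  [load 700/950]
  200 → disc 1  [load 900/950]
  250 → disc 3 (new)  [load 250/950]
  250 → disc 3  [load 500/950]
3 discs opened.

3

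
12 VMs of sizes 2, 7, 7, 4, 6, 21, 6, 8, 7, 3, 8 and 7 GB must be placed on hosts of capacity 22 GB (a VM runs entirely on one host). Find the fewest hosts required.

Total = 21 + 8 + 8 + 7 + 7 + 7 + 7 + 6 + 6 + 4 + 3 + 2 = 86 GB.
Lower bound: ⌈86/22⌉ = 4 hosts.
A packing using 4 hosts:
  host 1: 21 = 21
  host 2: 8 + 8 + 6 = 22
  host 3: 7 + 7 + 7 = 21
  host 4: 7 + 6 + 4 + 3 + 2 = 22
This matches the lower bound, so 4 is optimal.

4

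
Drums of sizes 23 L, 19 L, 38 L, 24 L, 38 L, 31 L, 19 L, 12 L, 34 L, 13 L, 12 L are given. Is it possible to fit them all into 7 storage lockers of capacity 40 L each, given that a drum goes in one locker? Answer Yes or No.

No

Total = 263 L; ⌈263/40⌉ = 7.
The bound of 7 does not rule out 7, but exhaustive search shows no assignment into 7 storage lockers of capacity 40 L exists — the minimum is 8.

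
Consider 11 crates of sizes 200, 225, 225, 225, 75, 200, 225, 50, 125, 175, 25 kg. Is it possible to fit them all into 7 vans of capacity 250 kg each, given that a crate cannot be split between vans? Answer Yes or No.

No

Total = 1750 kg; ⌈1750/250⌉ = 7.
The bound of 7 does not rule out 7, but exhaustive search shows no assignment into 7 vans of capacity 250 kg exists — the minimum is 8.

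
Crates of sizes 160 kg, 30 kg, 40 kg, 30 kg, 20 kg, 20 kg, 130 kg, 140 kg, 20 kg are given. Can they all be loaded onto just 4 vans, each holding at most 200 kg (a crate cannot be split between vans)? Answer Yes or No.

Yes

A valid assignment using 3 vans:
  van 1: 160 + 40 = 200
  van 2: 140 + 30 + 30 = 200
  van 3: 130 + 20 + 20 + 20 = 190
That uses only 3 ≤ 4, so 4 vans are enough.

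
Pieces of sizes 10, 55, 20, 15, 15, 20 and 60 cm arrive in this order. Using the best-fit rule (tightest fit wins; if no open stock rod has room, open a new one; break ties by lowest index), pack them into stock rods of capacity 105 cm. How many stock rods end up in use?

2

  10 → stock rod 1 (new)  [load 10/105]
  55 → stock rod 1  [load 65/105]
  20 → stock rod 1  [load 85/105]
  15 → stock rod 1  [load 100/105]
  15 → stock rod 2 (new)  [load 15/105]
  20 → stock rod 2  [load 35/105]
  60 → stock rod 2  [load 95/105]
2 stock rods opened.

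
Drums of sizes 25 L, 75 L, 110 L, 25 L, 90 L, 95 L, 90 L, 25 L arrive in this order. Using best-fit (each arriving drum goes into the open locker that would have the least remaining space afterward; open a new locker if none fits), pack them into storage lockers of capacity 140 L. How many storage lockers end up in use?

5

  25 → locker 1 (new)  [load 25/140]
  75 → locker 1  [load 100/140]
  110 → locker 2 (new)  [load 110/140]
  25 → locker 2  [load 135/140]
  90 → locker 3 (new)  [load 90/140]
  95 → locker 4 (new)  [load 95/140]
  90 → locker 5 (new)  [load 90/140]
  25 → locker 1  [load 125/140]
5 storage lockers opened.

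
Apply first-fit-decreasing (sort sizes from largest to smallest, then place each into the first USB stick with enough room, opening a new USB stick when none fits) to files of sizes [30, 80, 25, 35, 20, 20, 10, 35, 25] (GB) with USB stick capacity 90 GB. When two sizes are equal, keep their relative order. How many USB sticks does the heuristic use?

4

Sorted descending: 80, 35, 35, 30, 25, 25, 20, 20, 10.
  80 → USB stick 1 (new)  [load 80/90]
  35 → USB stick 2 (new)  [load 35/90]
  35 → USB stick 2  [load 70/90]
  30 → USB stick 3 (new)  [load 30/90]
  25 → USB stick 3  [load 55/90]
  25 → USB stick 3  [load 80/90]
  20 → USB stick 2  [load 90/90]
  20 → USB stick 4 (new)  [load 20/90]
  10 → USB stick 1  [load 90/90]
4 USB sticks opened.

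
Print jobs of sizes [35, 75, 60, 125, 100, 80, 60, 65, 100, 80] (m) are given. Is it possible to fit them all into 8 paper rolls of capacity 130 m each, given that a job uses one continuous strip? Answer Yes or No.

A valid assignment using 8 paper rolls:
  roll 1: 125 = 125
  roll 2: 100 = 100
  roll 3: 100 = 100
  roll 4: 80 + 35 = 115
  roll 5: 80 = 80
  roll 6: 75 = 75
  roll 7: 65 + 60 = 125
  roll 8: 60 = 60
Every load is within 130 m, so 8 paper rolls suffice.

Yes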